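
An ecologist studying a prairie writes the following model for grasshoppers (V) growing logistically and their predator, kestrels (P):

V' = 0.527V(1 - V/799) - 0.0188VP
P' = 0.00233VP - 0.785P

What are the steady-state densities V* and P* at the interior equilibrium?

From dP/dt = 0 with P > 0: 0.00233V* = 0.785, so V* = 337.
Substitute into dV/dt = 0: 0.527(1 - 337/799) = 0.0188P*.
The bracket is 0.578, giving P* = 0.305/0.0188 = 16.2.

V* ≈ 337, P* ≈ 16.2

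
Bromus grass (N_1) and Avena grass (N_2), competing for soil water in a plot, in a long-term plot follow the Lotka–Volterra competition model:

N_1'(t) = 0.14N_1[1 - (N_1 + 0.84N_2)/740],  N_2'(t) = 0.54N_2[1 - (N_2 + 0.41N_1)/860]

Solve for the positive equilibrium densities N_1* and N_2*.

Setting both brackets to zero gives the nullclines N_1 + 0.84N_2 = 740 and 0.41N_1 + N_2 = 860.
Substituting N_2 = 860 - 0.41N_1 into the first: N_1(1 - 0.84·0.41) = 740 - 0.84·860.
So N_1* = 17.6/0.656 = 26.8, and then N_2* = 860 - 0.41·26.8 = 849.

N_1* ≈ 26.8, N_2* ≈ 849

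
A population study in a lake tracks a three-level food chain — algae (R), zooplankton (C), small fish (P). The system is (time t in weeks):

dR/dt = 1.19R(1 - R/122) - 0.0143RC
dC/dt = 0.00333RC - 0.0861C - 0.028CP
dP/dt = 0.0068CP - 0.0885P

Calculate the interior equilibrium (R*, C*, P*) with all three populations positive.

From dP/dt = 0: 0.0068C* = 0.0885, so C* = 13.
From dR/dt = 0: 1.19(1 - R*/122) = 0.0143·13, giving R* = 122·(1 - 0.156) = 103.
From dC/dt = 0: 0.00333·103 - 0.0861 = 0.028P*, so P* = 0.257/0.028 = 9.17.

R* ≈ 103, C* ≈ 13, P* ≈ 9.17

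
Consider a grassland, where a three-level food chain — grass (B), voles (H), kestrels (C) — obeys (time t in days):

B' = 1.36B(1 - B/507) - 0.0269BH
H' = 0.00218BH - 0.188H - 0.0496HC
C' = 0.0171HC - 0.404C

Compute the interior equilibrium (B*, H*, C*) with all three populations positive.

From dC/dt = 0: 0.0171H* = 0.404, so H* = 23.6.
From dB/dt = 0: 1.36(1 - B*/507) = 0.0269·23.6, giving B* = 507·(1 - 0.467) = 270.
From dH/dt = 0: 0.00218·270 - 0.188 = 0.0496C*, so C* = 0.401/0.0496 = 8.08.

B* ≈ 270, H* ≈ 23.6, C* ≈ 8.08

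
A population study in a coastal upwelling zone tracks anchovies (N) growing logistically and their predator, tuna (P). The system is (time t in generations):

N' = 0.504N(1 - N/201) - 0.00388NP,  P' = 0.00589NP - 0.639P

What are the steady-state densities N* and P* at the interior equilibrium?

N* ≈ 108, P* ≈ 59.8

From dP/dt = 0 with P > 0: 0.00589N* = 0.639, so N* = 108.
Substitute into dN/dt = 0: 0.504(1 - 108/201) = 0.00388P*.
The bracket is 0.46, giving P* = 0.232/0.00388 = 59.8.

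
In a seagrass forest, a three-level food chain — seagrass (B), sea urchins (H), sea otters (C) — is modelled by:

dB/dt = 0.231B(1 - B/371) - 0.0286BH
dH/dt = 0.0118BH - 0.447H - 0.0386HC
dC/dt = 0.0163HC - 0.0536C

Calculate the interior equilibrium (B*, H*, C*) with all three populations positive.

From dC/dt = 0: 0.0163H* = 0.0536, so H* = 3.29.
From dB/dt = 0: 0.231(1 - B*/371) = 0.0286·3.29, giving B* = 371·(1 - 0.407) = 220.
From dH/dt = 0: 0.0118·220 - 0.447 = 0.0386C*, so C* = 2.15/0.0386 = 55.7.

B* ≈ 220, H* ≈ 3.29, C* ≈ 55.7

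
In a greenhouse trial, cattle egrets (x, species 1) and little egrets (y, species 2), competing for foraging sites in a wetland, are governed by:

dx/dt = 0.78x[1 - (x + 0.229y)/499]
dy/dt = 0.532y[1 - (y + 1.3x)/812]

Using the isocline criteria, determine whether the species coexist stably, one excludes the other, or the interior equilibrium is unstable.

stable coexistence

Compare the nullcline intercepts: K1/α12 = 499/0.229 = 2180 > K2 = 812; K2/α21 = 812/1.3 = 625 > K1 = 499.
Since both inequalities hold, each species can invade when rare, so the interior equilibrium is stable.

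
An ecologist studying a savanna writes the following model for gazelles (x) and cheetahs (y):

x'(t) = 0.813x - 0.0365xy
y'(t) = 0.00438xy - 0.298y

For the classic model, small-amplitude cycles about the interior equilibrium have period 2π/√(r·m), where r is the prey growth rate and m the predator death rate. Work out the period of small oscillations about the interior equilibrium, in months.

T ≈ 12.8 months

Here r = 0.813 and m = 0.298, so r·m = 0.242.
ω = √0.242 = 0.492 per month, hence T = 2π/ω ≈ 12.8 months.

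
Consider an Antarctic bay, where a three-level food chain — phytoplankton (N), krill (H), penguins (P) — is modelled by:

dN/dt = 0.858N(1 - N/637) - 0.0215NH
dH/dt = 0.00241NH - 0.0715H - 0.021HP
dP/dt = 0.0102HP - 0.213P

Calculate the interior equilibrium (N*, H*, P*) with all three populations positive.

From dP/dt = 0: 0.0102H* = 0.213, so H* = 20.9.
From dN/dt = 0: 0.858(1 - N*/637) = 0.0215·20.9, giving N* = 637·(1 - 0.523) = 304.
From dH/dt = 0: 0.00241·304 - 0.0715 = 0.021P*, so P* = 0.66/0.021 = 31.4.

N* ≈ 304, H* ≈ 20.9, P* ≈ 31.4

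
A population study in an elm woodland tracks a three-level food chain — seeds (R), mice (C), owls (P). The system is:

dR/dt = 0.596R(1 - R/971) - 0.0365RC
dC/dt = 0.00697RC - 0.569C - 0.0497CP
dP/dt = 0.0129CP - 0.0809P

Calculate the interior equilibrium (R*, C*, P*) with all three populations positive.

From dP/dt = 0: 0.0129C* = 0.0809, so C* = 6.27.
From dR/dt = 0: 0.596(1 - R*/971) = 0.0365·6.27, giving R* = 971·(1 - 0.384) = 598.
From dC/dt = 0: 0.00697·598 - 0.569 = 0.0497P*, so P* = 3.6/0.0497 = 72.4.

R* ≈ 598, C* ≈ 6.27, P* ≈ 72.4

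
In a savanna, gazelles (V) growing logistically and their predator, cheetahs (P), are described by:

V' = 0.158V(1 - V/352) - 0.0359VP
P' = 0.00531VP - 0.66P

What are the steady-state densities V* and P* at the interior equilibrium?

From dP/dt = 0 with P > 0: 0.00531V* = 0.66, so V* = 124.
Substitute into dV/dt = 0: 0.158(1 - 124/352) = 0.0359P*.
The bracket is 0.647, giving P* = 0.102/0.0359 = 2.85.

V* ≈ 124, P* ≈ 2.85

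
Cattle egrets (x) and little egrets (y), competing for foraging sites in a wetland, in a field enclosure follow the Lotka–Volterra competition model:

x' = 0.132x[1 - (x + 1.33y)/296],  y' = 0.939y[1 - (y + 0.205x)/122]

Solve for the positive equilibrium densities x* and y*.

Setting both brackets to zero gives the nullclines x + 1.33y = 296 and 0.205x + y = 122.
Substituting y = 122 - 0.205x into the first: x(1 - 1.33·0.205) = 296 - 1.33·122.
So x* = 134/0.727 = 184, and then y* = 122 - 0.205·184 = 84.3.

x* ≈ 184, y* ≈ 84.3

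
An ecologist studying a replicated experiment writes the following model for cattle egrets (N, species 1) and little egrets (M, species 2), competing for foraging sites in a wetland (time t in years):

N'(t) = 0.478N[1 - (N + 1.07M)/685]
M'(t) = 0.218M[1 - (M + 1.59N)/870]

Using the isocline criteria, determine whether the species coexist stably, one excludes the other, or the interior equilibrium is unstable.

unstable coexistence (outcome depends on initial conditions)

Compare the nullcline intercepts: K1/α12 = 685/1.07 = 640 < K2 = 870; K2/α21 = 870/1.59 = 547 < K1 = 685.
Since both are reversed, neither can invade when rare; the interior point is a saddle.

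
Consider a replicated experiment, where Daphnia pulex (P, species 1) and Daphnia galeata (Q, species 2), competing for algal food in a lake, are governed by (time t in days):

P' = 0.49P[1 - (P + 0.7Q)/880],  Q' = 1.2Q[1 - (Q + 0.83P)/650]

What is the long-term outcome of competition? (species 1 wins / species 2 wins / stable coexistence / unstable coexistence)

species 1 excludes species 2

Compare the nullcline intercepts: K1/α12 = 880/0.7 = 1260 > K2 = 650; K2/α21 = 650/0.83 = 783 < K1 = 880.
Since the inequalities point opposite ways, species 1 can invade but species 2 cannot.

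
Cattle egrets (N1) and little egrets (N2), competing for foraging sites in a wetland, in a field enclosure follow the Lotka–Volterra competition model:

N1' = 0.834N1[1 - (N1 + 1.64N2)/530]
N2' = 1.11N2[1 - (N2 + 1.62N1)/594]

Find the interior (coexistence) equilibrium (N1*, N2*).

N1* ≈ 268, N2* ≈ 160

Setting both brackets to zero gives the nullclines N1 + 1.64N2 = 530 and 1.62N1 + N2 = 594.
Substituting N2 = 594 - 1.62N1 into the first: N1(1 - 1.64·1.62) = 530 - 1.64·594.
So N1* = -444/-1.66 = 268, and then N2* = 594 - 1.62·268 = 160.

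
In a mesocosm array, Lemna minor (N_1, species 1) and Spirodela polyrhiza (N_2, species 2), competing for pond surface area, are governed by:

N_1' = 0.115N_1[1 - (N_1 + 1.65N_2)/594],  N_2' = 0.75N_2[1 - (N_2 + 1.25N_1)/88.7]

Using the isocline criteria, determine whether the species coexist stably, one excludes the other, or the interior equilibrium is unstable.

species 1 excludes species 2

Compare the nullcline intercepts: K1/α12 = 594/1.65 = 360 > K2 = 88.7; K2/α21 = 88.7/1.25 = 71 < K1 = 594.
Since the inequalities point opposite ways, species 1 can invade but species 2 cannot.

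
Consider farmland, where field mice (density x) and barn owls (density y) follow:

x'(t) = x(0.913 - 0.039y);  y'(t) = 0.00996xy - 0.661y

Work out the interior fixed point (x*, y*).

Set dy/dt = 0 with y > 0: 0.00996x - 0.661 = 0, so x* = 0.661/0.00996 = 66.4.
Set dx/dt = 0 with x > 0: 0.913 - 0.039y = 0, so y* = 0.913/0.039 = 23.4.

x* ≈ 66.4, y* ≈ 23.4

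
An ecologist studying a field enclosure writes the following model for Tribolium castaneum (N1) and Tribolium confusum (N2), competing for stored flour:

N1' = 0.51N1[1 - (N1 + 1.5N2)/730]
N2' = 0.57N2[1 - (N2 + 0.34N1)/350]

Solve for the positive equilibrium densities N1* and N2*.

Setting both brackets to zero gives the nullclines N1 + 1.5N2 = 730 and 0.34N1 + N2 = 350.
Substituting N2 = 350 - 0.34N1 into the first: N1(1 - 1.5·0.34) = 730 - 1.5·350.
So N1* = 205/0.49 = 418, and then N2* = 350 - 0.34·418 = 208.

N1* ≈ 418, N2* ≈ 208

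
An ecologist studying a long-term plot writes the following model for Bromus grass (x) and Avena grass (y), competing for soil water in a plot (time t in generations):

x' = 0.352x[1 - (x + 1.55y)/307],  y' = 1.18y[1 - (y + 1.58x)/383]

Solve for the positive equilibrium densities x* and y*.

Setting both brackets to zero gives the nullclines x + 1.55y = 307 and 1.58x + y = 383.
Substituting y = 383 - 1.58x into the first: x(1 - 1.55·1.58) = 307 - 1.55·383.
So x* = -287/-1.45 = 198, and then y* = 383 - 1.58·198 = 70.4.

x* ≈ 198, y* ≈ 70.4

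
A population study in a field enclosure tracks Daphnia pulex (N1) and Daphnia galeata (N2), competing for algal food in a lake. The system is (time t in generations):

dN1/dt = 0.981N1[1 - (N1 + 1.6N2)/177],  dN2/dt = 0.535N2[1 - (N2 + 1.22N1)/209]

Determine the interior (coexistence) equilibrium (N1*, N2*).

Setting both brackets to zero gives the nullclines N1 + 1.6N2 = 177 and 1.22N1 + N2 = 209.
Substituting N2 = 209 - 1.22N1 into the first: N1(1 - 1.6·1.22) = 177 - 1.6·209.
So N1* = -157/-0.952 = 165, and then N2* = 209 - 1.22·165 = 7.29.

N1* ≈ 165, N2* ≈ 7.29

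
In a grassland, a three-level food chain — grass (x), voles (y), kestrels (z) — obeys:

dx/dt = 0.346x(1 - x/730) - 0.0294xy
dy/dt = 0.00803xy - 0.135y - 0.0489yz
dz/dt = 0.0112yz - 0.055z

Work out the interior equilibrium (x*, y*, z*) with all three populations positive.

x* ≈ 425, y* ≈ 4.91, z* ≈ 67.1

From dz/dt = 0: 0.0112y* = 0.055, so y* = 4.91.
From dx/dt = 0: 0.346(1 - x*/730) = 0.0294·4.91, giving x* = 730·(1 - 0.417) = 425.
From dy/dt = 0: 0.00803·425 - 0.135 = 0.0489z*, so z* = 3.28/0.0489 = 67.1.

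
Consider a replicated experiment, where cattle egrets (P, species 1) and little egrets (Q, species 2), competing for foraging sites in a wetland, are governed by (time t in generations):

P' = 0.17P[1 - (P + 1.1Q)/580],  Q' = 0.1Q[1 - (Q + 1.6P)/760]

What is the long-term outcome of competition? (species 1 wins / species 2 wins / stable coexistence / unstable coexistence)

unstable coexistence (outcome depends on initial conditions)

Compare the nullcline intercepts: K1/α12 = 580/1.1 = 527 < K2 = 760; K2/α21 = 760/1.6 = 475 < K1 = 580.
Since both are reversed, neither can invade when rare; the interior point is a saddle.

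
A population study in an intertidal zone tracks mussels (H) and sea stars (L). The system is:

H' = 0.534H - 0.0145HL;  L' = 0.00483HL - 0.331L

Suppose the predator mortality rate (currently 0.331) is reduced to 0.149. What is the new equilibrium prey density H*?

At the interior fixed point, setting dL/dt = 0 with L > 0 fixes H* = (predator death rate)/(HL coefficient) — independent of the other coefficients.
With the change, H* = 0.149/0.00483 = 30.8; it falls from 68.5.

H* ≈ 30.8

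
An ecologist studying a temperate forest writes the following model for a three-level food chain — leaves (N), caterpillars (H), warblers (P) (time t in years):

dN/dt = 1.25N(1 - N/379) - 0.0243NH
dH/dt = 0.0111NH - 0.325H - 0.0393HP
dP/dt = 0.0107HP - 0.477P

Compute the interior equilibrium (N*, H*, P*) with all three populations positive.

From dP/dt = 0: 0.0107H* = 0.477, so H* = 44.6.
From dN/dt = 0: 1.25(1 - N*/379) = 0.0243·44.6, giving N* = 379·(1 - 0.867) = 50.5.
From dH/dt = 0: 0.0111·50.5 - 0.325 = 0.0393P*, so P* = 0.236/0.0393 = 6.01.

N* ≈ 50.5, H* ≈ 44.6, P* ≈ 6.01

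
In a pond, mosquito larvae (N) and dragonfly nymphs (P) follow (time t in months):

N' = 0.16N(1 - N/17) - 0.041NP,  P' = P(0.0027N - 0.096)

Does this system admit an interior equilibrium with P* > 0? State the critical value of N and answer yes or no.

The predator equation gives dP/dt > 0 only when N > 0.096/0.0027 = 35.6.
Without the predator, N → K = 17. Since 17 < 35.6, the predator cannot invade.

Threshold N = 35.6; K < 35.6, so no, the predator goes extinct.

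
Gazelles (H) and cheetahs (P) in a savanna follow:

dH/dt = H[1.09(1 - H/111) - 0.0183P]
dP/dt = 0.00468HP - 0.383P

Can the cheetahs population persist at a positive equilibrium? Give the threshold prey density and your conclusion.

Threshold H = 81.8; K > 81.8, so yes, the predator persists.

The predator equation gives dP/dt > 0 only when H > 0.383/0.00468 = 81.8.
Without the predator, H → K = 111. Since 111 > 81.8, the predator can invade and persist.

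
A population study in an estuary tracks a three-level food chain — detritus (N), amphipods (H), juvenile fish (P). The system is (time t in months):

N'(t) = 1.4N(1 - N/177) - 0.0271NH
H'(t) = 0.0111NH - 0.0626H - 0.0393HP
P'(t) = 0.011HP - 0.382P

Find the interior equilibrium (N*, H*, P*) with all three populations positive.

From dP/dt = 0: 0.011H* = 0.382, so H* = 34.7.
From dN/dt = 0: 1.4(1 - N*/177) = 0.0271·34.7, giving N* = 177·(1 - 0.672) = 58.
From dH/dt = 0: 0.0111·58 - 0.0626 = 0.0393P*, so P* = 0.581/0.0393 = 14.8.

N* ≈ 58, H* ≈ 34.7, P* ≈ 14.8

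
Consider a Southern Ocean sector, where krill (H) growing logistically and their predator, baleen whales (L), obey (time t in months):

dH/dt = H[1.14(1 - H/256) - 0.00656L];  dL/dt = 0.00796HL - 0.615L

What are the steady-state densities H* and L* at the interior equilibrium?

H* ≈ 77.3, L* ≈ 121

From dL/dt = 0 with L > 0: 0.00796H* = 0.615, so H* = 77.3.
Substitute into dH/dt = 0: 1.14(1 - 77.3/256) = 0.00656L*.
The bracket is 0.698, giving L* = 0.796/0.00656 = 121.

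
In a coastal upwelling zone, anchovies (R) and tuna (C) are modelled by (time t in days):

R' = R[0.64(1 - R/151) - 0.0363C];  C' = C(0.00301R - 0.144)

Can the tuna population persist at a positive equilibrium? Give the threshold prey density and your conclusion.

The predator equation gives dC/dt > 0 only when R > 0.144/0.00301 = 47.8.
Without the predator, R → K = 151. Since 151 > 47.8, the predator can invade and persist.

Threshold R = 47.8; K > 47.8, so yes, the predator persists.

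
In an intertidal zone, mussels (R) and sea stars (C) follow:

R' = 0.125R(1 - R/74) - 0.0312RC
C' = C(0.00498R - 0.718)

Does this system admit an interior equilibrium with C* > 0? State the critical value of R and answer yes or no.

The predator equation gives dC/dt > 0 only when R > 0.718/0.00498 = 144.
Without the predator, R → K = 74. Since 74 < 144, the predator cannot invade.

Threshold R = 144; K < 144, so no, the predator goes extinct.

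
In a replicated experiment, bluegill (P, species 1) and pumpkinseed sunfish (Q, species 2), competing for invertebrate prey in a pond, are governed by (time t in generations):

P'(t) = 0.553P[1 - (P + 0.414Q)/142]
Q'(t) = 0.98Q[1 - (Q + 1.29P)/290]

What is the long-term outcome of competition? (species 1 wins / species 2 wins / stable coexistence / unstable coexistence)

stable coexistence

Compare the nullcline intercepts: K1/α12 = 142/0.414 = 343 > K2 = 290; K2/α21 = 290/1.29 = 225 > K1 = 142.
Since both inequalities hold, each species can invade when rare, so the interior equilibrium is stable.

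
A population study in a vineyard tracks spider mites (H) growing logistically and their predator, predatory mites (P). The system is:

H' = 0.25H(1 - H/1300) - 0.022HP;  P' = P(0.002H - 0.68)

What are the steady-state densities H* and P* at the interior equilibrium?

H* ≈ 340, P* ≈ 8.39

From dP/dt = 0 with P > 0: 0.002H* = 0.68, so H* = 340.
Substitute into dH/dt = 0: 0.25(1 - 340/1300) = 0.022P*.
The bracket is 0.738, giving P* = 0.185/0.022 = 8.39.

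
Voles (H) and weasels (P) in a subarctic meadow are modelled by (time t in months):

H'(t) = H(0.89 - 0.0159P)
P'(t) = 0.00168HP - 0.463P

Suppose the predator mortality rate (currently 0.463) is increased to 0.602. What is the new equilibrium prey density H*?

At the interior fixed point, setting dP/dt = 0 with P > 0 fixes H* = (predator death rate)/(HP coefficient) — independent of the other coefficients.
With the change, H* = 0.602/0.00168 = 358; it rises from 276.

H* ≈ 358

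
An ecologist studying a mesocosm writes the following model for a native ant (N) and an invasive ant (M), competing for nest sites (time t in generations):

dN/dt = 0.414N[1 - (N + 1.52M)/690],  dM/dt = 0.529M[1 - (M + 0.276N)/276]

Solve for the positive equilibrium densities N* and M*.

Setting both brackets to zero gives the nullclines N + 1.52M = 690 and 0.276N + M = 276.
Substituting M = 276 - 0.276N into the first: N(1 - 1.52·0.276) = 690 - 1.52·276.
So N* = 270/0.58 = 466, and then M* = 276 - 0.276·466 = 147.

N* ≈ 466, M* ≈ 147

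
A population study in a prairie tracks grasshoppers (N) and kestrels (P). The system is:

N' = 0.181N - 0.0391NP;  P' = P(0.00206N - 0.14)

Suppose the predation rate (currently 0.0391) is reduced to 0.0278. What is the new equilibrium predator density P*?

P* ≈ 6.51

At the interior fixed point, setting dN/dt = 0 with N > 0 fixes P* = (prey growth rate)/(NP coefficient) — independent of the other coefficients.
With the change, P* = 0.181/0.0278 = 6.51; it rises from 4.63.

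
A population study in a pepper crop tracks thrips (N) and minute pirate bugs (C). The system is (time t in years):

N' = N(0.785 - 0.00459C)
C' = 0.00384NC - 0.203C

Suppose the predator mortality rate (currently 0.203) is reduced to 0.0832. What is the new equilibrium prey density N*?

N* ≈ 21.7

At the interior fixed point, setting dC/dt = 0 with C > 0 fixes N* = (predator death rate)/(NC coefficient) — independent of the other coefficients.
With the change, N* = 0.0832/0.00384 = 21.7; it falls from 52.9.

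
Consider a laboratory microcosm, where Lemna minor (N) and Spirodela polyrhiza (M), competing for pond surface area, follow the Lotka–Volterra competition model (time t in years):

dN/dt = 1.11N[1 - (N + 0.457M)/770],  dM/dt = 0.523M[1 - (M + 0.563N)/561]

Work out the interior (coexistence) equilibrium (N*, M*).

N* ≈ 692, M* ≈ 172

Setting both brackets to zero gives the nullclines N + 0.457M = 770 and 0.563N + M = 561.
Substituting M = 561 - 0.563N into the first: N(1 - 0.457·0.563) = 770 - 0.457·561.
So N* = 514/0.743 = 692, and then M* = 561 - 0.563·692 = 172.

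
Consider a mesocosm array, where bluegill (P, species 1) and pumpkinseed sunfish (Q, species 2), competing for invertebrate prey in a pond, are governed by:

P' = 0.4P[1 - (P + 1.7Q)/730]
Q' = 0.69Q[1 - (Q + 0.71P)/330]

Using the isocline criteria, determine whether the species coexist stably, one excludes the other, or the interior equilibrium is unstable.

Compare the nullcline intercepts: K1/α12 = 730/1.7 = 429 > K2 = 330; K2/α21 = 330/0.71 = 465 < K1 = 730.
Since the inequalities point opposite ways, species 1 can invade but species 2 cannot.

species 1 excludes species 2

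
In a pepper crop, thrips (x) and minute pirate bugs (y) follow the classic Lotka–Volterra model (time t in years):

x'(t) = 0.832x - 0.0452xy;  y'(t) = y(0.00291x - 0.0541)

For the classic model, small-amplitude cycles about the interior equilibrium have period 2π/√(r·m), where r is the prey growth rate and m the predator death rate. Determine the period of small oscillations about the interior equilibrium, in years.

T ≈ 29.6 years

Here r = 0.832 and m = 0.0541, so r·m = 0.045.
ω = √0.045 = 0.212 per year, hence T = 2π/ω ≈ 29.6 years.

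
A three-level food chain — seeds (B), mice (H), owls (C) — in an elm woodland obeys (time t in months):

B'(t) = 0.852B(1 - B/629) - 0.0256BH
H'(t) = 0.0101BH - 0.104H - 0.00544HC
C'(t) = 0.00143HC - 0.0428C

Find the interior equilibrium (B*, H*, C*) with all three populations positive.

From dC/dt = 0: 0.00143H* = 0.0428, so H* = 29.9.
From dB/dt = 0: 0.852(1 - B*/629) = 0.0256·29.9, giving B* = 629·(1 - 0.899) = 63.3.
From dH/dt = 0: 0.0101·63.3 - 0.104 = 0.00544C*, so C* = 0.536/0.00544 = 98.5.

B* ≈ 63.3, H* ≈ 29.9, C* ≈ 98.5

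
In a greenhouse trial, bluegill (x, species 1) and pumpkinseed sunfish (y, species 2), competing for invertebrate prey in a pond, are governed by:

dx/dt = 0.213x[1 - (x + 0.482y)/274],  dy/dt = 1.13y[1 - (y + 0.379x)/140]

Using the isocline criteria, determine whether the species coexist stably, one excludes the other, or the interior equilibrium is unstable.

Compare the nullcline intercepts: K1/α12 = 274/0.482 = 568 > K2 = 140; K2/α21 = 140/0.379 = 369 > K1 = 274.
Since both inequalities hold, each species can invade when rare, so the interior equilibrium is stable.

stable coexistence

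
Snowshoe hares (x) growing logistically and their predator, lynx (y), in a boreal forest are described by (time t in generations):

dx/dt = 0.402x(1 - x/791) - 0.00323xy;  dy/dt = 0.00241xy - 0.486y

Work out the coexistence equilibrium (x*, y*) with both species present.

x* ≈ 202, y* ≈ 92.7

From dy/dt = 0 with y > 0: 0.00241x* = 0.486, so x* = 202.
Substitute into dx/dt = 0: 0.402(1 - 202/791) = 0.00323y*.
The bracket is 0.745, giving y* = 0.3/0.00323 = 92.7.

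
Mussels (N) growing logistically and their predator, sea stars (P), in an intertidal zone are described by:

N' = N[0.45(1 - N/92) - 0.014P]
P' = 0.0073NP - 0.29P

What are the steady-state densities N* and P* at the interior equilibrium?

From dP/dt = 0 with P > 0: 0.0073N* = 0.29, so N* = 39.7.
Substitute into dN/dt = 0: 0.45(1 - 39.7/92) = 0.014P*.
The bracket is 0.568, giving P* = 0.256/0.014 = 18.3.

N* ≈ 39.7, P* ≈ 18.3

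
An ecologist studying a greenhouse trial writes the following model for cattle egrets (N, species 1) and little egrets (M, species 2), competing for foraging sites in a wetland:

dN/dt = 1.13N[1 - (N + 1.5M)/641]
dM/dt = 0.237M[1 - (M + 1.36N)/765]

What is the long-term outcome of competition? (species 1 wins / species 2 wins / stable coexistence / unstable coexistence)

unstable coexistence (outcome depends on initial conditions)

Compare the nullcline intercepts: K1/α12 = 641/1.5 = 427 < K2 = 765; K2/α21 = 765/1.36 = 562 < K1 = 641.
Since both are reversed, neither can invade when rare; the interior point is a saddle.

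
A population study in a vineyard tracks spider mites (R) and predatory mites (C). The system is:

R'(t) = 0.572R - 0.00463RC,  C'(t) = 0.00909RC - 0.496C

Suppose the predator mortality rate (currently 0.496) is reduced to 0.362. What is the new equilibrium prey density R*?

At the interior fixed point, setting dC/dt = 0 with C > 0 fixes R* = (predator death rate)/(RC coefficient) — independent of the other coefficients.
With the change, R* = 0.362/0.00909 = 39.8; it falls from 54.6.

R* ≈ 39.8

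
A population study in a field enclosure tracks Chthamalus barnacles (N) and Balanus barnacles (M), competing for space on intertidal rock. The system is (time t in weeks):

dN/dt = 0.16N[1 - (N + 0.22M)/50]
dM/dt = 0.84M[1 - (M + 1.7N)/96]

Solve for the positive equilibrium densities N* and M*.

N* ≈ 46.1, M* ≈ 17.6

Setting both brackets to zero gives the nullclines N + 0.22M = 50 and 1.7N + M = 96.
Substituting M = 96 - 1.7N into the first: N(1 - 0.22·1.7) = 50 - 0.22·96.
So N* = 28.9/0.626 = 46.1, and then M* = 96 - 1.7·46.1 = 17.6.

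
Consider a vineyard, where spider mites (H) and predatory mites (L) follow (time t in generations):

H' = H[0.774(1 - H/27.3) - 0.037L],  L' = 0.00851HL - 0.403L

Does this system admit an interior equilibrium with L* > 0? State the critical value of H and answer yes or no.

Threshold H = 47.4; K < 47.4, so no, the predator goes extinct.

The predator equation gives dL/dt > 0 only when H > 0.403/0.00851 = 47.4.
Without the predator, H → K = 27.3. Since 27.3 < 47.4, the predator cannot invade.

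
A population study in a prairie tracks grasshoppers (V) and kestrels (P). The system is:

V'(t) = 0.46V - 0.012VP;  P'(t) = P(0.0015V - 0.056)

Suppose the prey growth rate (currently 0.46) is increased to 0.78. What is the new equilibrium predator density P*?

P* ≈ 65

At the interior fixed point, setting dV/dt = 0 with V > 0 fixes P* = (prey growth rate)/(VP coefficient) — independent of the other coefficients.
With the change, P* = 0.78/0.012 = 65; it rises from 38.3.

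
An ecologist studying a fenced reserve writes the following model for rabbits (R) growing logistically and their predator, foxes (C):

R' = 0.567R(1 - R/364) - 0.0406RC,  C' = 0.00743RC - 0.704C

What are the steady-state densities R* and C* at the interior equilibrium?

R* ≈ 94.8, C* ≈ 10.3

From dC/dt = 0 with C > 0: 0.00743R* = 0.704, so R* = 94.8.
Substitute into dR/dt = 0: 0.567(1 - 94.8/364) = 0.0406C*.
The bracket is 0.74, giving C* = 0.419/0.0406 = 10.3.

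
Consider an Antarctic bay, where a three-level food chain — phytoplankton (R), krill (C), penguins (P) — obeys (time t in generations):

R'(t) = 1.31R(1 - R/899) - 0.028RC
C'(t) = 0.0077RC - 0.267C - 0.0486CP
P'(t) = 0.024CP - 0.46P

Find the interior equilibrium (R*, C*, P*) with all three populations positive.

R* ≈ 531, C* ≈ 19.2, P* ≈ 78.6

From dP/dt = 0: 0.024C* = 0.46, so C* = 19.2.
From dR/dt = 0: 1.31(1 - R*/899) = 0.028·19.2, giving R* = 899·(1 - 0.41) = 531.
From dC/dt = 0: 0.0077·531 - 0.267 = 0.0486P*, so P* = 3.82/0.0486 = 78.6.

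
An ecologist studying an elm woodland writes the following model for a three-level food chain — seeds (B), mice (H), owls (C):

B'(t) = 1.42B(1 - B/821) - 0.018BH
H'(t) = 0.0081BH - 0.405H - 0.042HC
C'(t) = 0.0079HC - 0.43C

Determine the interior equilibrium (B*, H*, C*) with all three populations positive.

From dC/dt = 0: 0.0079H* = 0.43, so H* = 54.4.
From dB/dt = 0: 1.42(1 - B*/821) = 0.018·54.4, giving B* = 821·(1 - 0.69) = 255.
From dH/dt = 0: 0.0081·255 - 0.405 = 0.042C*, so C* = 1.66/0.042 = 39.4.

B* ≈ 255, H* ≈ 54.4, C* ≈ 39.4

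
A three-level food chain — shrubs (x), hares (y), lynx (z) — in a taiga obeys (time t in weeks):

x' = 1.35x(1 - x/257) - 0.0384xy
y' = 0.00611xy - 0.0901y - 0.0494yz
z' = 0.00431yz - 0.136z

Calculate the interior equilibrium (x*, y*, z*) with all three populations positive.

x* ≈ 26.3, y* ≈ 31.6, z* ≈ 1.43

From dz/dt = 0: 0.00431y* = 0.136, so y* = 31.6.
From dx/dt = 0: 1.35(1 - x*/257) = 0.0384·31.6, giving x* = 257·(1 - 0.898) = 26.3.
From dy/dt = 0: 0.00611·26.3 - 0.0901 = 0.0494z*, so z* = 0.0708/0.0494 = 1.43.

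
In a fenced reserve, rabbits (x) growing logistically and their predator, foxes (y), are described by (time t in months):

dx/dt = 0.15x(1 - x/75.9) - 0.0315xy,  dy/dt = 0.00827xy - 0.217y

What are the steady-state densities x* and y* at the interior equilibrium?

x* ≈ 26.2, y* ≈ 3.12

From dy/dt = 0 with y > 0: 0.00827x* = 0.217, so x* = 26.2.
Substitute into dx/dt = 0: 0.15(1 - 26.2/75.9) = 0.0315y*.
The bracket is 0.654, giving y* = 0.0981/0.0315 = 3.12.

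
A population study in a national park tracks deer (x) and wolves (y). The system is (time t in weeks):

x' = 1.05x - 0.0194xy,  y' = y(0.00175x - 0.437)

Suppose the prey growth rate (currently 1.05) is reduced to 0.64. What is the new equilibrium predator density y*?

At the interior fixed point, setting dx/dt = 0 with x > 0 fixes y* = (prey growth rate)/(xy coefficient) — independent of the other coefficients.
With the change, y* = 0.64/0.0194 = 33; it falls from 54.1.

y* ≈ 33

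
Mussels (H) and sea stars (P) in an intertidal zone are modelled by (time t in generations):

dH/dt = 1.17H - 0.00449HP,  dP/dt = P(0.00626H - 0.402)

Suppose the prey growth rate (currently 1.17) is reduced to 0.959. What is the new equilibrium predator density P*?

At the interior fixed point, setting dH/dt = 0 with H > 0 fixes P* = (prey growth rate)/(HP coefficient) — independent of the other coefficients.
With the change, P* = 0.959/0.00449 = 214; it falls from 261.

P* ≈ 214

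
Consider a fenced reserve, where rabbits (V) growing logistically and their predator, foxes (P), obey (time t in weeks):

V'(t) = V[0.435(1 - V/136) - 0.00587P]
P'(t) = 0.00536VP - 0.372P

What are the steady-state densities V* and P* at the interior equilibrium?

From dP/dt = 0 with P > 0: 0.00536V* = 0.372, so V* = 69.4.
Substitute into dV/dt = 0: 0.435(1 - 69.4/136) = 0.00587P*.
The bracket is 0.49, giving P* = 0.213/0.00587 = 36.3.

V* ≈ 69.4, P* ≈ 36.3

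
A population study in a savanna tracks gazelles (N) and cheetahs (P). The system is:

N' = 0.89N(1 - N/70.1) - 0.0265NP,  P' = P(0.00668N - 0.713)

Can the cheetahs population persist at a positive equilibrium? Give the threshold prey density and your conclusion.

The predator equation gives dP/dt > 0 only when N > 0.713/0.00668 = 107.
Without the predator, N → K = 70.1. Since 70.1 < 107, the predator cannot invade.

Threshold N = 107; K < 107, so no, the predator goes extinct.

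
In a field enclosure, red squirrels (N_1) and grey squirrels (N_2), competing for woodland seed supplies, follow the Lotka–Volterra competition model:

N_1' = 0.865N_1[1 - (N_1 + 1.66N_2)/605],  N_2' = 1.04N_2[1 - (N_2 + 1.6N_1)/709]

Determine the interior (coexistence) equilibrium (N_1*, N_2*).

N_1* ≈ 345, N_2* ≈ 156

Setting both brackets to zero gives the nullclines N_1 + 1.66N_2 = 605 and 1.6N_1 + N_2 = 709.
Substituting N_2 = 709 - 1.6N_1 into the first: N_1(1 - 1.66·1.6) = 605 - 1.66·709.
So N_1* = -572/-1.66 = 345, and then N_2* = 709 - 1.6·345 = 156.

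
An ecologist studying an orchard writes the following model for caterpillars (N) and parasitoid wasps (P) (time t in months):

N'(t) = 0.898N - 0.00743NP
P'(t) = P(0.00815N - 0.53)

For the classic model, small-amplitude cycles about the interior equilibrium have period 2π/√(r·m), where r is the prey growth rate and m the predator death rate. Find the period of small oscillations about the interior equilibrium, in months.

Here r = 0.898 and m = 0.53, so r·m = 0.476.
ω = √0.476 = 0.69 per month, hence T = 2π/ω ≈ 9.11 months.

T ≈ 9.11 months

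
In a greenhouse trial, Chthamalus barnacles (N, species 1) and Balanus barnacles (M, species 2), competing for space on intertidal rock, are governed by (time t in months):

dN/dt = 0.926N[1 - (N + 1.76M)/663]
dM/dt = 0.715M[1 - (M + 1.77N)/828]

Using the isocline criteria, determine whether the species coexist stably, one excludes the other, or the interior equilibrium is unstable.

unstable coexistence (outcome depends on initial conditions)

Compare the nullcline intercepts: K1/α12 = 663/1.76 = 377 < K2 = 828; K2/α21 = 828/1.77 = 468 < K1 = 663.
Since both are reversed, neither can invade when rare; the interior point is a saddle.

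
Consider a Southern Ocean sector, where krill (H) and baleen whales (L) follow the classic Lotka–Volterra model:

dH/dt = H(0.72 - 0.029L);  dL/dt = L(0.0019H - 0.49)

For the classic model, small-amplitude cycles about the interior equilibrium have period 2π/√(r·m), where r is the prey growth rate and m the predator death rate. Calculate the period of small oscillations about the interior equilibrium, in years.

T ≈ 10.6 years

Here r = 0.72 and m = 0.49, so r·m = 0.353.
ω = √0.353 = 0.594 per year, hence T = 2π/ω ≈ 10.6 years.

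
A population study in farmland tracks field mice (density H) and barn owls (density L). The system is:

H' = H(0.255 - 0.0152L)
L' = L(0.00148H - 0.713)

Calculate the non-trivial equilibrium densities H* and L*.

H* ≈ 482, L* ≈ 16.8

Set dL/dt = 0 with L > 0: 0.00148H - 0.713 = 0, so H* = 0.713/0.00148 = 482.
Set dH/dt = 0 with H > 0: 0.255 - 0.0152L = 0, so L* = 0.255/0.0152 = 16.8.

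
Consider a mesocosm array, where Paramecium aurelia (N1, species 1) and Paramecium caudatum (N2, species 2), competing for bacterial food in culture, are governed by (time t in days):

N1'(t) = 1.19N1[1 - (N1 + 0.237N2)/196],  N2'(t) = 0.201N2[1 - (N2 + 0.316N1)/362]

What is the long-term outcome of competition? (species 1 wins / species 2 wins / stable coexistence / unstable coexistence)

Compare the nullcline intercepts: K1/α12 = 196/0.237 = 827 > K2 = 362; K2/α21 = 362/0.316 = 1150 > K1 = 196.
Since both inequalities hold, each species can invade when rare, so the interior equilibrium is stable.

stable coexistence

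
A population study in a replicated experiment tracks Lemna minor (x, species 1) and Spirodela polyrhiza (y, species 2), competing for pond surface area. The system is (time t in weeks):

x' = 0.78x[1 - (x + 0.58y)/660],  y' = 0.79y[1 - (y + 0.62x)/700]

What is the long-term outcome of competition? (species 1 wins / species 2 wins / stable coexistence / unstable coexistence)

stable coexistence

Compare the nullcline intercepts: K1/α12 = 660/0.58 = 1140 > K2 = 700; K2/α21 = 700/0.62 = 1130 > K1 = 660.
Since both inequalities hold, each species can invade when rare, so the interior equilibrium is stable.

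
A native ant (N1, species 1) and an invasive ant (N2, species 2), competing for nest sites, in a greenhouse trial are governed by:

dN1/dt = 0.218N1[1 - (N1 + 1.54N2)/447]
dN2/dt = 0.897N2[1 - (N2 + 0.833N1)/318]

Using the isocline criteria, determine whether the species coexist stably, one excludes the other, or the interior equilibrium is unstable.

unstable coexistence (outcome depends on initial conditions)

Compare the nullcline intercepts: K1/α12 = 447/1.54 = 290 < K2 = 318; K2/α21 = 318/0.833 = 382 < K1 = 447.
Since both are reversed, neither can invade when rare; the interior point is a saddle.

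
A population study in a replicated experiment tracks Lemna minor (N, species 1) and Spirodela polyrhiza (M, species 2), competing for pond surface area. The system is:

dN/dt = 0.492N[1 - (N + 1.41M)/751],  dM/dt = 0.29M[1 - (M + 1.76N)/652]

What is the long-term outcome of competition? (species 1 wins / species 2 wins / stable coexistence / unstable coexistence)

Compare the nullcline intercepts: K1/α12 = 751/1.41 = 533 < K2 = 652; K2/α21 = 652/1.76 = 370 < K1 = 751.
Since both are reversed, neither can invade when rare; the interior point is a saddle.

unstable coexistence (outcome depends on initial conditions)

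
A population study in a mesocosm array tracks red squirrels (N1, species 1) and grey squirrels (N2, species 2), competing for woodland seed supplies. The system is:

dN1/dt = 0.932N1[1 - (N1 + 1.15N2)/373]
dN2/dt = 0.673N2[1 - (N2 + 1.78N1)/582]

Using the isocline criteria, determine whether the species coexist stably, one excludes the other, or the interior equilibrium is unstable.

Compare the nullcline intercepts: K1/α12 = 373/1.15 = 324 < K2 = 582; K2/α21 = 582/1.78 = 327 < K1 = 373.
Since both are reversed, neither can invade when rare; the interior point is a saddle.

unstable coexistence (outcome depends on initial conditions)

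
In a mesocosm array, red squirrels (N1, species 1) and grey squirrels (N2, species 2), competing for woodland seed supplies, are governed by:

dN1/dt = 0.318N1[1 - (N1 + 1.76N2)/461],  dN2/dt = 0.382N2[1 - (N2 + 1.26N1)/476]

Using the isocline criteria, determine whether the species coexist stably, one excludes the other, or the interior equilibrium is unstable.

unstable coexistence (outcome depends on initial conditions)

Compare the nullcline intercepts: K1/α12 = 461/1.76 = 262 < K2 = 476; K2/α21 = 476/1.26 = 378 < K1 = 461.
Since both are reversed, neither can invade when rare; the interior point is a saddle.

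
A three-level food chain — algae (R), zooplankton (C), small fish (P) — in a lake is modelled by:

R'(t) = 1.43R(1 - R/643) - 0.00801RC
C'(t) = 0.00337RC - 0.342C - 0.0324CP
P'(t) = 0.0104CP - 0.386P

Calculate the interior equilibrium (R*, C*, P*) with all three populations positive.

From dP/dt = 0: 0.0104C* = 0.386, so C* = 37.1.
From dR/dt = 0: 1.43(1 - R*/643) = 0.00801·37.1, giving R* = 643·(1 - 0.208) = 509.
From dC/dt = 0: 0.00337·509 - 0.342 = 0.0324P*, so P* = 1.37/0.0324 = 42.4.

R* ≈ 509, C* ≈ 37.1, P* ≈ 42.4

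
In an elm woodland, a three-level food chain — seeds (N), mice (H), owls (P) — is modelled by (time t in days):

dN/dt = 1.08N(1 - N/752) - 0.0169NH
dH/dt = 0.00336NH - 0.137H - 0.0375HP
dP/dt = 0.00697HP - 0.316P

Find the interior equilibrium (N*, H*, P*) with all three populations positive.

N* ≈ 218, H* ≈ 45.3, P* ≈ 15.9

From dP/dt = 0: 0.00697H* = 0.316, so H* = 45.3.
From dN/dt = 0: 1.08(1 - N*/752) = 0.0169·45.3, giving N* = 752·(1 - 0.709) = 218.
From dH/dt = 0: 0.00336·218 - 0.137 = 0.0375P*, so P* = 0.597/0.0375 = 15.9.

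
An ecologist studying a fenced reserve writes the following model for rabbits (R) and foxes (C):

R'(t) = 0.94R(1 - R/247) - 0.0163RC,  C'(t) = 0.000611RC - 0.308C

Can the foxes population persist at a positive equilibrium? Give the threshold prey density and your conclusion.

Threshold R = 504; K < 504, so no, the predator goes extinct.

The predator equation gives dC/dt > 0 only when R > 0.308/0.000611 = 504.
Without the predator, R → K = 247. Since 247 < 504, the predator cannot invade.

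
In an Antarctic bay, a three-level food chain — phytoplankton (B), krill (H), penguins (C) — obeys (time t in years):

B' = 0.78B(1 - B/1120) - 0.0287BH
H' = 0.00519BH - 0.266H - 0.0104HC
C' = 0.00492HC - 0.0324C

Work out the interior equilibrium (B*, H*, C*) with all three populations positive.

From dC/dt = 0: 0.00492H* = 0.0324, so H* = 6.59.
From dB/dt = 0: 0.78(1 - B*/1120) = 0.0287·6.59, giving B* = 1120·(1 - 0.242) = 849.
From dH/dt = 0: 0.00519·849 - 0.266 = 0.0104C*, so C* = 4.14/0.0104 = 398.

B* ≈ 849, H* ≈ 6.59, C* ≈ 398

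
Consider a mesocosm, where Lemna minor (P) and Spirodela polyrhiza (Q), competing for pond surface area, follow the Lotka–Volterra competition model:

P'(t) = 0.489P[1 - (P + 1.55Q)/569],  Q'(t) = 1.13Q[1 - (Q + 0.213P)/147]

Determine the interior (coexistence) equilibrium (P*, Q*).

P* ≈ 509, Q* ≈ 38.5

Setting both brackets to zero gives the nullclines P + 1.55Q = 569 and 0.213P + Q = 147.
Substituting Q = 147 - 0.213P into the first: P(1 - 1.55·0.213) = 569 - 1.55·147.
So P* = 341/0.67 = 509, and then Q* = 147 - 0.213·509 = 38.5.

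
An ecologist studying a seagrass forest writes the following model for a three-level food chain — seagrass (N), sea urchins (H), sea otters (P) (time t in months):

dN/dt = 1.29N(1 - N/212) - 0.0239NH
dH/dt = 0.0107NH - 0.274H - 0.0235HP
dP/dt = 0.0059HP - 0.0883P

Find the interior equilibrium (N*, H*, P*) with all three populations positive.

From dP/dt = 0: 0.0059H* = 0.0883, so H* = 15.
From dN/dt = 0: 1.29(1 - N*/212) = 0.0239·15, giving N* = 212·(1 - 0.277) = 153.
From dH/dt = 0: 0.0107·153 - 0.274 = 0.0235P*, so P* = 1.37/0.0235 = 58.1.

N* ≈ 153, H* ≈ 15, P* ≈ 58.1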